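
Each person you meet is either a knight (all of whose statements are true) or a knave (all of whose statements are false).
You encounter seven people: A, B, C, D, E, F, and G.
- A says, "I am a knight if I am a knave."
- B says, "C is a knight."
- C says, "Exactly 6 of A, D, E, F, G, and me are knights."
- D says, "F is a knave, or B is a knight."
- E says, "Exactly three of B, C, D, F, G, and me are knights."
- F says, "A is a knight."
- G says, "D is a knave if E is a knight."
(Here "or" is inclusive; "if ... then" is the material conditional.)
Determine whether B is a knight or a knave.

Consistent assignments: {A=knight, B=knave, C=knave, D=knave, E=knight, F=knight, G=knight}; {A=knight, B=knave, C=knave, D=knave, E=knave, F=knight, G=knight}; {A=knave, B=knave, C=knave, D=knight, E=knave, F=knave, G=knight}
In every consistent assignment, B is a knave.

B is a knave.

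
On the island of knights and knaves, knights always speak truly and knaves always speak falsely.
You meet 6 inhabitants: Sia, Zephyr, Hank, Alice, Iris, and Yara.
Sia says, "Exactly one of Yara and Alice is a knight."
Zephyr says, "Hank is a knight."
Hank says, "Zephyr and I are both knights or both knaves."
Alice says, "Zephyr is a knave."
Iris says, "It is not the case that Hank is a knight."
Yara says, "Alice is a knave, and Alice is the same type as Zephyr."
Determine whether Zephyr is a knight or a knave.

Zephyr is a knight.

Consistent assignments: {Sia=knave, Zephyr=knight, Hank=knight, Alice=knave, Iris=knave, Yara=knave}
In every consistent assignment, Zephyr is a knight.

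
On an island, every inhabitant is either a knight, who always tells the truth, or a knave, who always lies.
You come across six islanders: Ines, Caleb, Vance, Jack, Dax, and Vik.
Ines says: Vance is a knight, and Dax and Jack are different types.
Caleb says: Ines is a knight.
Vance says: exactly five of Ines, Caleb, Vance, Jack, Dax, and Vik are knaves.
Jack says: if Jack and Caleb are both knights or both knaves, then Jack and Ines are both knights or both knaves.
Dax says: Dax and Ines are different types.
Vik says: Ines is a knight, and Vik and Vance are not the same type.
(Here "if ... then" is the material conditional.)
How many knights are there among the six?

2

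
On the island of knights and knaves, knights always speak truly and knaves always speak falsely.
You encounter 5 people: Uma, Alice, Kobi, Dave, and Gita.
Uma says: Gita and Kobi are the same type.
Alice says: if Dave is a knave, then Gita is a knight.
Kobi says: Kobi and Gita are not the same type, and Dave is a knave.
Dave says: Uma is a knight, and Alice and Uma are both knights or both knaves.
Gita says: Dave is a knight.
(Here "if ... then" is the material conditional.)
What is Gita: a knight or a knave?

Gita is a knave.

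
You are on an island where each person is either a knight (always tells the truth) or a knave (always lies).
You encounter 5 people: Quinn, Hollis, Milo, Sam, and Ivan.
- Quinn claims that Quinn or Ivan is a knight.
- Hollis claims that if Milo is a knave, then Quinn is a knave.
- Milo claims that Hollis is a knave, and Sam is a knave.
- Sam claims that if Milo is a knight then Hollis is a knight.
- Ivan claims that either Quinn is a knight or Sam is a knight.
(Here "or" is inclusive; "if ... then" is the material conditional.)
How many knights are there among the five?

The unique consistent assignment is Quinn=knight, Hollis=knave, Milo=knave, Sam=knight, Ivan=knight.
That has 3 knights.

3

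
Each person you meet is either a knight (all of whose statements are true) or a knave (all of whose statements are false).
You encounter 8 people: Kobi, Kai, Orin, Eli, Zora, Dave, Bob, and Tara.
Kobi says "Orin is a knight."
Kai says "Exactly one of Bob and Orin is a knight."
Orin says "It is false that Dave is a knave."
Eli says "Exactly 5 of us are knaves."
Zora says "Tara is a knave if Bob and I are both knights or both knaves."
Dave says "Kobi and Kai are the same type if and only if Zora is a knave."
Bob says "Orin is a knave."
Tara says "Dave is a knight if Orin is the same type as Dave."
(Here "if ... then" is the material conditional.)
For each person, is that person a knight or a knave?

Kobi is a knight, Kai is a knight, Orin is a knight, Eli is a knave, Zora is a knave, Dave is a knight, Bob is a knave, and Tara is a knight.

Since Kobi is a knight, "Orin is a knight" needs to be True, which holds.
Kai is a knight, and the claim "exactly one of Bob and Orin is a knight" is indeed True.
Orin (knight): "it is false that Dave is a knave" — True. ✓
As a knave, Eli's statement "exactly 5 of us are knaves" should be false; it is.
Zora is a knave; "Tara is a knave if Bob and I are both knights or both knaves" is false, as required.
As a knight, Dave's statement "Kobi and Kai are the same type if and only if Zora is a knave" should be True; it is.
Bob (knave): "Orin is a knave" — false. ✓
Tara is a knight, so "Dave is a knight if Orin is the same type as Dave" must be True — and it is.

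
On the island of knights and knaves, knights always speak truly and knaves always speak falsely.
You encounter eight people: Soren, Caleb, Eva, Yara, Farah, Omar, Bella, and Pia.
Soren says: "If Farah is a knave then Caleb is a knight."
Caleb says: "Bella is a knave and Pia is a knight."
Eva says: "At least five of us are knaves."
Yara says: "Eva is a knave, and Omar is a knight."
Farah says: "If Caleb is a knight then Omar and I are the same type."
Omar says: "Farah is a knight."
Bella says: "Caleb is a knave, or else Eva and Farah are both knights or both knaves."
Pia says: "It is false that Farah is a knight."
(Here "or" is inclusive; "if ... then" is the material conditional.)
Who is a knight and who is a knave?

Soren is a knight, so "if Farah is a knave then Caleb is a knight" must be true — and it is.
Caleb is a knave, and the claim "Bella is a knave and Pia is a knight" is indeed false.
Eva is a knave, so "at least five of us are knaves" must be false — and it is.
Since Yara is a knight, "Eva is a knave, and Omar is a knight" needs to be true, which holds.
Since Farah is a knight, "if Caleb is a knight then Omar and I are the same type" needs to be true, which holds.
Omar is a knight, and the claim "Farah is a knight" is indeed true.
Bella (knight): "Caleb is a knave, or else Eva and Farah are both knights or both knaves" — true. ✓
Pia (knave): "it is false that Farah is a knight" — false. ✓

Soren is a knight, Caleb is a knave, Eva is a knave, Yara is a knight, Farah is a knight, Omar is a knight, Bella is a knight, and Pia is a knave.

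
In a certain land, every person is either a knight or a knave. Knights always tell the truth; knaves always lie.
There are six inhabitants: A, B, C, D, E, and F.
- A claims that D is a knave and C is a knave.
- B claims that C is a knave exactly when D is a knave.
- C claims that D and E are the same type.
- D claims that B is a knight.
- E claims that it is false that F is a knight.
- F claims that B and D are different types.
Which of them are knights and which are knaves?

A is a knave, B is a knight, C is a knight, D is a knight, E is a knight, and F is a knave.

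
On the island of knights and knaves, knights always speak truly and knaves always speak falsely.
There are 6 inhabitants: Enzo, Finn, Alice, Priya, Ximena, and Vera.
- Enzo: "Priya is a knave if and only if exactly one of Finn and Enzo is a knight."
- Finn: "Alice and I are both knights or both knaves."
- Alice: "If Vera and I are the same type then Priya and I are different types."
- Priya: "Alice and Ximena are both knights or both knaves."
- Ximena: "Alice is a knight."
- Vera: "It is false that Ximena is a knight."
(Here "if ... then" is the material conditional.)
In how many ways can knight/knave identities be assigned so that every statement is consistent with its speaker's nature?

2

Consistent assignments:
  Enzo=knight, Finn=knight, Alice=knight, Priya=knight, Ximena=knight, Vera=knave
  Enzo=knave, Finn=knight, Alice=knight, Priya=knight, Ximena=knight, Vera=knave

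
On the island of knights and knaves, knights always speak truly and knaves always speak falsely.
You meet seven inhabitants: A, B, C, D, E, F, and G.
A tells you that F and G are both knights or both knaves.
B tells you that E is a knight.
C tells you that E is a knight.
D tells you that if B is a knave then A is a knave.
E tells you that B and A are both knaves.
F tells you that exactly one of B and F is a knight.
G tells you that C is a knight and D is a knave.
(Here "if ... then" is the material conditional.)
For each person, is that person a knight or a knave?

A (knight): "F and G are both knights or both knaves" — true. ✓
B is a knave, so "E is a knight" must be false — and it is.
As a knave, C's statement "E is a knight" should be false; it is.
D (knave): "if B is a knave then A is a knave" — false. ✓
E is a knave; "B and A are both knaves" is false, as required.
F is a knave, and the claim "exactly one of B and F is a knight" is indeed false.
G (knave): "C is a knight and D is a knave" — false. ✓

Knights: A. Knaves: B, C, D, E, F, and G.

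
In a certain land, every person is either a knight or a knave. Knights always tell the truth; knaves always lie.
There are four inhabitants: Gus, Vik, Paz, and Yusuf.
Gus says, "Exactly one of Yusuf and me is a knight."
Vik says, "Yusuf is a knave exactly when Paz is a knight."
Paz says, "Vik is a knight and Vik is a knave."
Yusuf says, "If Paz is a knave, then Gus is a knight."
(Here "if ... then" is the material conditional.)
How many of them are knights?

0

The unique consistent assignment is Gus=knave, Vik=knave, Paz=knave, Yusuf=knave.
That has 0 knights.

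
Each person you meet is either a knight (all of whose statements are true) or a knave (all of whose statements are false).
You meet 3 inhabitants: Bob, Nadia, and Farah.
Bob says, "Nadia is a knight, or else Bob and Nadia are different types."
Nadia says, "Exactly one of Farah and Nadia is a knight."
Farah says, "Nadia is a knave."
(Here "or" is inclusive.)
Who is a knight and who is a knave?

Bob is a knight, Nadia is a knight, and Farah is a knave.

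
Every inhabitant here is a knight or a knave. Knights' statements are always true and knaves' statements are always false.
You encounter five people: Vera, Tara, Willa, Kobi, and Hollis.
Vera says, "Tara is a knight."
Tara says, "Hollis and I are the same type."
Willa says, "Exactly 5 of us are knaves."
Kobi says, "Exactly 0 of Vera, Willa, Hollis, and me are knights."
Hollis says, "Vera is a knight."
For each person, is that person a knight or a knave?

Vera is a knight, Tara is a knight, Willa is a knave, Kobi is a knave, and Hollis is a knight.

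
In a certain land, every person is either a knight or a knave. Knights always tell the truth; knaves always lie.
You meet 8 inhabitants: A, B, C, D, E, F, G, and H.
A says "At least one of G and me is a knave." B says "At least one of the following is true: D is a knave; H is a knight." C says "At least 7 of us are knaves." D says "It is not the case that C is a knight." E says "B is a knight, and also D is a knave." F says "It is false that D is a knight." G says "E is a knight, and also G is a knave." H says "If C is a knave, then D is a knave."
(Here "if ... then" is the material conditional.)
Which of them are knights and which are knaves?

A is a knight, B is a knave, C is a knave, D is a knight, E is a knave, F is a knave, G is a knave, and H is a knave.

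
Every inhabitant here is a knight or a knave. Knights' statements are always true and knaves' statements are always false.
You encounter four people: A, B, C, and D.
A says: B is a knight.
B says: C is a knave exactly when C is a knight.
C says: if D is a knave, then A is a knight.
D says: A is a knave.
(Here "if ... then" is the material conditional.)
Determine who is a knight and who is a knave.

Knights: C and D. Knaves: A and B.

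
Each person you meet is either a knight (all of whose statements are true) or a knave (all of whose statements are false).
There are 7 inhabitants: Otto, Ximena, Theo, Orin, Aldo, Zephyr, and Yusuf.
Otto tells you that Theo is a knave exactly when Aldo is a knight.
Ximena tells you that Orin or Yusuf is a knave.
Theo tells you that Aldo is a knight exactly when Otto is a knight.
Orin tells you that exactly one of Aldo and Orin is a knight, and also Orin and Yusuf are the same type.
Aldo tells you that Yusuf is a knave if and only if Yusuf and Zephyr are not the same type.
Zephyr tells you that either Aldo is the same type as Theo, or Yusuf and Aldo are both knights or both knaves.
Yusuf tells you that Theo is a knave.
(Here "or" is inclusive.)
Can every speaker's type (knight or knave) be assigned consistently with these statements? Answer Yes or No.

No

Checking all 128 assignments, each has at least one speaker whose statement's truth value contradicts their type.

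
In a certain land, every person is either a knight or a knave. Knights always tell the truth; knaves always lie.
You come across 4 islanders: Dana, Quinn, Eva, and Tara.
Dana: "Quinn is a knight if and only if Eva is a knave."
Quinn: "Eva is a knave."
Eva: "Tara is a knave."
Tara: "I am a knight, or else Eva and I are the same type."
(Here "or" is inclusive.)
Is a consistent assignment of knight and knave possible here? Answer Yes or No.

Yes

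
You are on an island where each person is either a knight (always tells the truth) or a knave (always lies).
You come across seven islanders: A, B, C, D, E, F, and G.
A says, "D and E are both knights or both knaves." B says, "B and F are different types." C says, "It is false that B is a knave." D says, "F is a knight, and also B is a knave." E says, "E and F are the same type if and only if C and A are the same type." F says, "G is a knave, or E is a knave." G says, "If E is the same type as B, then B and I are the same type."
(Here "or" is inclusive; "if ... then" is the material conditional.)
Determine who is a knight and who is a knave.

Knights: B, C, E, and G. Knaves: A, D, and F.

A is a knave, and the claim "D and E are both knights or both knaves" is indeed False.
B is a knight, and the claim "B and F are different types" is indeed true.
As a knight, C's statement "it is false that B is a knave" should be true; it is.
Since D is a knave, "F is a knight, and also B is a knave" needs to be False, which holds.
E (knight): "E and F are the same type if and only if C and A are the same type" — true. ✓
F is a knave, and the claim "G is a knave, or E is a knave" is indeed False.
G is a knight, so "if E is the same type as B, then B and I are the same type" must be true — and it is.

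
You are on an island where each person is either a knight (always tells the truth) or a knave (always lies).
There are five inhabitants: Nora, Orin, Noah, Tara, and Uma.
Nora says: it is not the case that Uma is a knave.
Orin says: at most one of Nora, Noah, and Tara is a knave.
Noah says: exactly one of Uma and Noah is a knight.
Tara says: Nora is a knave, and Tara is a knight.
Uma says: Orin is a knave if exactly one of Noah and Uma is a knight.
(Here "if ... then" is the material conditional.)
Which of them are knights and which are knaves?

Nora is a knave, Orin is a knight, Noah is a knight, Tara is a knight, and Uma is a knave.

Nora (knave): "it is not the case that Uma is a knave" — False. ✓
Orin (knight): "at most one of Nora, Noah, and Tara is a knave" — True. ✓
Since Noah is a knight, "exactly one of Uma and Noah is a knight" needs to be True, which holds.
Tara is a knight; "Nora is a knave, and Tara is a knight" is True, as required.
Uma is a knave, so "Orin is a knave if exactly one of Noah and Uma is a knight" must be False — and it is.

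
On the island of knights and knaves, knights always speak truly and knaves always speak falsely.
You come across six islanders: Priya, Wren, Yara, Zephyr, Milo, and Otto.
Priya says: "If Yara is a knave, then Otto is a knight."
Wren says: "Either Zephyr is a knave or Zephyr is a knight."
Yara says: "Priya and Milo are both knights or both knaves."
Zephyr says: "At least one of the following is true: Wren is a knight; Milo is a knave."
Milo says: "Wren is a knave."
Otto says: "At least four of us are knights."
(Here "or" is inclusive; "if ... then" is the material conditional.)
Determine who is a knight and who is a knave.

Priya is a knight, Wren is a knight, Yara is a knave, Zephyr is a knight, Milo is a knave, and Otto is a knight.

Priya is a knight; "if Yara is a knave, then Otto is a knight" is True, as required.
Since Wren is a knight, "either Zephyr is a knave or Zephyr is a knight" needs to be True, which holds.
Since Yara is a knave, "Priya and Milo are both knights or both knaves" needs to be False, which holds.
As a knight, Zephyr's statement "at least one of the following is true: Wren is a knight; Milo is a knave" should be True; it is.
Milo is a knave, so "Wren is a knave" must be False — and it is.
As a knight, Otto's statement "at least four of us are knights" should be True; it is.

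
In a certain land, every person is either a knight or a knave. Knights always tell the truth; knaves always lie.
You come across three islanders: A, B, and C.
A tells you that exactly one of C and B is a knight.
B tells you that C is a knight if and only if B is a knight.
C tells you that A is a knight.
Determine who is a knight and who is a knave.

Knights: A and C. Knaves: B.

A is a knight; "exactly one of C and B is a knight" is True, as required.
B is a knave, so "C is a knight if and only if B is a knight" must be False — and it is.
Since C is a knight, "A is a knight" needs to be True, which holds.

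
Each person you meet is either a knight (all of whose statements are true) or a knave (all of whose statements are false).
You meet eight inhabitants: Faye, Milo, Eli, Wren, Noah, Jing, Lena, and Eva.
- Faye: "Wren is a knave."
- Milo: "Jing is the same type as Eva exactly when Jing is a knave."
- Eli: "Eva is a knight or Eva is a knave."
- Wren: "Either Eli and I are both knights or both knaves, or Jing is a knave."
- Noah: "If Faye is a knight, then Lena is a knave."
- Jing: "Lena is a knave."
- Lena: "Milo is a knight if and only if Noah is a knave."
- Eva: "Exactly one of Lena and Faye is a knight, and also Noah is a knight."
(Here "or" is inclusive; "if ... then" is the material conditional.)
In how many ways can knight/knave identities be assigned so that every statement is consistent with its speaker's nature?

2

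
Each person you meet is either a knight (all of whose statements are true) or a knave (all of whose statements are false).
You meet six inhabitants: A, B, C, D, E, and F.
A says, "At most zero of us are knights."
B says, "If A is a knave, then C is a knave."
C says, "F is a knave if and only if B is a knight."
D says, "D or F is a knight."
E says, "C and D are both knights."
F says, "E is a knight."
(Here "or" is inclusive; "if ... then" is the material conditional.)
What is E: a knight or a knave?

Consistent assignments: {A=knave, B=knave, C=knight, D=knight, E=knight, F=knight}
In every consistent assignment, E is a knight.

E is a knight.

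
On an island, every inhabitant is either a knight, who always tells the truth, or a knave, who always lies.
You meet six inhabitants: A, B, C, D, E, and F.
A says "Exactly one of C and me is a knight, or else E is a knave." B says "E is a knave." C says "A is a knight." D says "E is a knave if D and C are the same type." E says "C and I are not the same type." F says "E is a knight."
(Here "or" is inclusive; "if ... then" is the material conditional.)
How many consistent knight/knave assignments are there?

2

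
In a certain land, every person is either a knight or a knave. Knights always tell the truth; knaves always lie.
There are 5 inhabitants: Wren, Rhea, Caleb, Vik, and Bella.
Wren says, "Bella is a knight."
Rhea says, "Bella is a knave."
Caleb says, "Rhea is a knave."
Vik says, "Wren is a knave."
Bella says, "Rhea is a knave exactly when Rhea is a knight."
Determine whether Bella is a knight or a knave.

Bella is a knave.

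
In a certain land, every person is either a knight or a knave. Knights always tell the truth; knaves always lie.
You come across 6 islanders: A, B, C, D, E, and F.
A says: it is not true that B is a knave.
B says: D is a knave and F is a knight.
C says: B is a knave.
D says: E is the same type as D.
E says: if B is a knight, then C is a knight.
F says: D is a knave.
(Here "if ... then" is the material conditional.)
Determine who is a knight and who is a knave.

A (knave): "it is not true that B is a knave" — false. ✓
As a knave, B's statement "D is a knave and F is a knight" should be false; it is.
C is a knight; "B is a knave" is true, as required.
D is a knight; "E is the same type as D" is true, as required.
E is a knight; "if B is a knight, then C is a knight" is true, as required.
F (knave): "D is a knave" — false. ✓

Knights: C, D, and E. Knaves: A, B, and F.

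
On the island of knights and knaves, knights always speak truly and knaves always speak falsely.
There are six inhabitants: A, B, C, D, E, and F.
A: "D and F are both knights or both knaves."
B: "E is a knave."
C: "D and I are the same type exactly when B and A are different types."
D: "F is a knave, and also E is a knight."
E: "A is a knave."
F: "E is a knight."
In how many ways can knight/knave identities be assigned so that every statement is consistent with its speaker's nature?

Consistent assignments:
  A=knight, B=knight, C=knight, D=knave, E=knave, F=knave
  A=knight, B=knight, C=knave, D=knave, E=knave, F=knave
  A=knave, B=knave, C=knight, D=knave, E=knight, F=knight
  A=knave, B=knave, C=knave, D=knave, E=knight, F=knight

4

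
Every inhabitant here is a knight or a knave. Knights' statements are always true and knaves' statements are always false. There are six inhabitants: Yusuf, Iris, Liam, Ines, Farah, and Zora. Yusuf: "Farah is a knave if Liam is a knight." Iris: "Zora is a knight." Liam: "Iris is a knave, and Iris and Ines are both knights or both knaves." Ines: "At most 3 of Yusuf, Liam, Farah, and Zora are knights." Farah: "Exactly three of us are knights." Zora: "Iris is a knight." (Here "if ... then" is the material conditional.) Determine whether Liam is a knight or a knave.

Liam is a knave.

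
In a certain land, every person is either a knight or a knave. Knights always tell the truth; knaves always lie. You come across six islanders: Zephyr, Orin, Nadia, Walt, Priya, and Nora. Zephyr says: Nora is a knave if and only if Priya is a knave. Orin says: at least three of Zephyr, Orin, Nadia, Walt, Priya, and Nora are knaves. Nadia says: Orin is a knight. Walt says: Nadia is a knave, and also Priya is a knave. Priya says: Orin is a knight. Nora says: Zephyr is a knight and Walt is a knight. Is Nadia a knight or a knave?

Nadia is a knight.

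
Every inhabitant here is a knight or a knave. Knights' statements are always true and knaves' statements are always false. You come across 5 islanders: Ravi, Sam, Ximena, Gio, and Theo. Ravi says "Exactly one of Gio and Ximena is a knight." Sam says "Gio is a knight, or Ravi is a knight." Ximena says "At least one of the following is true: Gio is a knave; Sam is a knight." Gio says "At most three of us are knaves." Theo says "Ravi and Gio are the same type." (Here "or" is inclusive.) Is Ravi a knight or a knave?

Ravi is a knave.

Consistent assignments: {Ravi=knave, Sam=knight, Ximena=knight, Gio=knight, Theo=knave}
In every consistent assignment, Ravi is a knave.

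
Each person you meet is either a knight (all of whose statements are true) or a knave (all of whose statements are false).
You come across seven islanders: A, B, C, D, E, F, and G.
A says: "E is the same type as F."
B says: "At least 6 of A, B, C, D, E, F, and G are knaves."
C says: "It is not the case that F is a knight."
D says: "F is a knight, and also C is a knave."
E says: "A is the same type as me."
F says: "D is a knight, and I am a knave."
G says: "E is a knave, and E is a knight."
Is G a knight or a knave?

G is a knave.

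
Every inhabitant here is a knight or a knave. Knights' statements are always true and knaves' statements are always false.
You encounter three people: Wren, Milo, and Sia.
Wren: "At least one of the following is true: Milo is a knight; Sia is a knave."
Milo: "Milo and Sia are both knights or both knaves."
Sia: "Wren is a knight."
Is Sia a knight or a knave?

Sia is a knight.

Consistent assignments: {Wren=knight, Milo=knight, Sia=knight}
In every consistent assignment, Sia is a knight.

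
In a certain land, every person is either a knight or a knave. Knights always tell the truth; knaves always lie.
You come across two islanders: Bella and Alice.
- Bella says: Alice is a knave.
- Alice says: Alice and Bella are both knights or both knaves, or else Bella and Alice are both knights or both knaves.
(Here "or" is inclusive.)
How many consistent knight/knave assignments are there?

1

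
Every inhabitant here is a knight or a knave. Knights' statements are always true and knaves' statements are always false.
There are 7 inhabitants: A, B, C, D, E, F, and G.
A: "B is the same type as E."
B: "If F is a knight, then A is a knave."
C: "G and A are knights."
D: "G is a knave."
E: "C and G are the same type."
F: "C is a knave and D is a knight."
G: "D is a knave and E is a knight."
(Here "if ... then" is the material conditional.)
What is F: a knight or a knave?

F is a knave.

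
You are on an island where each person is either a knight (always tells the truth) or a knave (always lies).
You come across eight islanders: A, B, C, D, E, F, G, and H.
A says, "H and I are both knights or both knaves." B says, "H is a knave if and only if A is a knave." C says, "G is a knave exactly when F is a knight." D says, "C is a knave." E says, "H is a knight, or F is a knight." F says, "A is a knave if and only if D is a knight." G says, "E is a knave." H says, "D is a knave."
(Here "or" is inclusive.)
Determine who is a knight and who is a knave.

A is a knight, B is a knight, C is a knight, D is a knave, E is a knight, F is a knight, G is a knave, and H is a knight.

A is a knight, and the claim "H and I are both knights or both knaves" is indeed True.
As a knight, B's statement "H is a knave if and only if A is a knave" should be True; it is.
Since C is a knight, "G is a knave exactly when F is a knight" needs to be True, which holds.
Since D is a knave, "C is a knave" needs to be False, which holds.
E is a knight, and the claim "H is a knight, or F is a knight" is indeed True.
Since F is a knight, "A is a knave if and only if D is a knight" needs to be True, which holds.
G is a knave, so "E is a knave" must be False — and it is.
Since H is a knight, "D is a knave" needs to be True, which holds.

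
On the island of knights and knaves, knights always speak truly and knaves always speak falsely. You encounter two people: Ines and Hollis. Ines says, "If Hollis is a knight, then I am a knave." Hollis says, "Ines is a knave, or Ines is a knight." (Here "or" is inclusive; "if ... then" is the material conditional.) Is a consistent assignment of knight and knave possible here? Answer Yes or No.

No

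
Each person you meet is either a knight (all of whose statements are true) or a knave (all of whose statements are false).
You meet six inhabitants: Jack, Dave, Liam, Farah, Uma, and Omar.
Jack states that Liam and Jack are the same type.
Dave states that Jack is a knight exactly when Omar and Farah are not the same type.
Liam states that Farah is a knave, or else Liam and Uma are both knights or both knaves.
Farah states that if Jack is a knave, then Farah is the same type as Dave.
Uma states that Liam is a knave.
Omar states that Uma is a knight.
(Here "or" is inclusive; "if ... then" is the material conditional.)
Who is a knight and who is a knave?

Jack is a knave, and the claim "Liam and Jack are the same type" is indeed False.
Dave is a knight, so "Jack is a knight exactly when Omar and Farah are not the same type" must be True — and it is.
Liam (knight): "Farah is a knave, or else Liam and Uma are both knights or both knaves" — True. ✓
Farah is a knave, so "if Jack is a knave, then Farah is the same type as Dave" must be False — and it is.
As a knave, Uma's statement "Liam is a knave" should be False; it is.
Omar is a knave; "Uma is a knight" is False, as required.

Knights: Dave and Liam. Knaves: Jack, Farah, Uma, and Omar.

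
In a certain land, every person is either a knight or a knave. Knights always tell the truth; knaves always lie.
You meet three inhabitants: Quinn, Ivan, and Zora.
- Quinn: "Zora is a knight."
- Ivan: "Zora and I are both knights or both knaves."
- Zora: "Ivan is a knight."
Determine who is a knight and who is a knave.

Knights: Quinn, Ivan, and Zora. Knaves: none.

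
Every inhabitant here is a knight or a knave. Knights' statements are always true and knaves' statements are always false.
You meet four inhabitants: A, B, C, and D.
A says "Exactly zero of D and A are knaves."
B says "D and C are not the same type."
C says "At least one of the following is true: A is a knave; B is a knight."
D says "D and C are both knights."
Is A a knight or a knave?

A is a knave.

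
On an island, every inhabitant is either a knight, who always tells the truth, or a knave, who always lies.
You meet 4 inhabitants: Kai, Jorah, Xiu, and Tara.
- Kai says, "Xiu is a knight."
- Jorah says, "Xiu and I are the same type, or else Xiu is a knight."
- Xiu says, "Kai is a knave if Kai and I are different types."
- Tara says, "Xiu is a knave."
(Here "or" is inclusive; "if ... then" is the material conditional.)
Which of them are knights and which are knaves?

Kai is a knight, Jorah is a knight, Xiu is a knight, and Tara is a knave.

Kai (knight): "Xiu is a knight" — true. ✓
Jorah is a knight; "Xiu and I are the same type, or else Xiu is a knight" is true, as required.
Xiu is a knight, and the claim "Kai is a knave if Kai and I are different types" is indeed true.
As a knave, Tara's statement "Xiu is a knave" should be false; it is.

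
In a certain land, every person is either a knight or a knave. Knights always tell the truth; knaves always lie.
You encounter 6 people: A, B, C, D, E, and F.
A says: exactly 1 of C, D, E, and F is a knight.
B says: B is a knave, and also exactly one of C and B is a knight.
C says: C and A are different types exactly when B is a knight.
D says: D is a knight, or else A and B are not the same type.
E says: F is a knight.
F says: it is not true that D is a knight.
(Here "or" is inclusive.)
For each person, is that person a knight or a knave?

Since A is a knight, "exactly 1 of C, D, E, and F is a knight" needs to be True, which holds.
B is a knave; "B is a knave, and also exactly one of C and B is a knight" is false, as required.
C is a knave, so "C and A are different types exactly when B is a knight" must be false — and it is.
D is a knight, so "D is a knight, or else A and B are not the same type" must be True — and it is.
E (knave): "F is a knight" — false. ✓
F is a knave; "it is not true that D is a knight" is false, as required.

A is a knight, B is a knave, C is a knave, D is a knight, E is a knave, and F is a knave.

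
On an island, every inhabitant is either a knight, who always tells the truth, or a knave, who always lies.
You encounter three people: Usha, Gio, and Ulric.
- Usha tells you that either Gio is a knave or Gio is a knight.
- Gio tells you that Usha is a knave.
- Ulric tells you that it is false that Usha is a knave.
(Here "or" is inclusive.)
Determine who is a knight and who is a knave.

Usha is a knight, Gio is a knave, and Ulric is a knight.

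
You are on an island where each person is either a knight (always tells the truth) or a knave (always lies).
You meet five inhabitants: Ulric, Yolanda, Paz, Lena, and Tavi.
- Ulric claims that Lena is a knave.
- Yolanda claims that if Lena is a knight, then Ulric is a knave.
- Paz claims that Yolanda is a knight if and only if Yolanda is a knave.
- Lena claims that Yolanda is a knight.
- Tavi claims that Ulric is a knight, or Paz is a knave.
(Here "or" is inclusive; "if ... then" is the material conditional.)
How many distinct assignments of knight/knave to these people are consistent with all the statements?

Consistent assignments:
  Ulric=knave, Yolanda=knight, Paz=knave, Lena=knight, Tavi=knight

1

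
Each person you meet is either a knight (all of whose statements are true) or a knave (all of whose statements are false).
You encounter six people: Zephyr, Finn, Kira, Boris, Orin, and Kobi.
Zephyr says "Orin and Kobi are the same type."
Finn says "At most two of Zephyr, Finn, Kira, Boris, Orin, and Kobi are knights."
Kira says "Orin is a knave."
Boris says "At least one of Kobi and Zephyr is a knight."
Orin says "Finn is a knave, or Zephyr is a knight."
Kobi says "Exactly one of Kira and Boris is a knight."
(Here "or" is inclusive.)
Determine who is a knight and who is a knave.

Zephyr is a knight, so "Orin and Kobi are the same type" must be True — and it is.
Finn is a knave; "at most two of Zephyr, Finn, Kira, Boris, Orin, and Kobi are knights" is false, as required.
Kira is a knave; "Orin is a knave" is false, as required.
As a knight, Boris's statement "at least one of Kobi and Zephyr is a knight" should be True; it is.
Since Orin is a knight, "Finn is a knave, or Zephyr is a knight" needs to be True, which holds.
Kobi is a knight; "exactly one of Kira and Boris is a knight" is True, as required.

Zephyr is a knight, Finn is a knave, Kira is a knave, Boris is a knight, Orin is a knight, and Kobi is a knight.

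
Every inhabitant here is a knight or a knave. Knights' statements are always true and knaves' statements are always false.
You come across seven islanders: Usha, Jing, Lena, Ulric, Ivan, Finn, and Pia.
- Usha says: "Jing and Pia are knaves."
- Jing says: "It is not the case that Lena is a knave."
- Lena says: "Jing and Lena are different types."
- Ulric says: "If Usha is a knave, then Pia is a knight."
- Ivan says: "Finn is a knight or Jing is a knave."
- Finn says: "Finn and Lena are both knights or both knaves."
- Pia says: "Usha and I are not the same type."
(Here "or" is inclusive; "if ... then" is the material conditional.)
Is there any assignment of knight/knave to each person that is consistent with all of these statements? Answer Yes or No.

Checking all 128 assignments, each has at least one speaker whose statement's truth value contradicts their type.

No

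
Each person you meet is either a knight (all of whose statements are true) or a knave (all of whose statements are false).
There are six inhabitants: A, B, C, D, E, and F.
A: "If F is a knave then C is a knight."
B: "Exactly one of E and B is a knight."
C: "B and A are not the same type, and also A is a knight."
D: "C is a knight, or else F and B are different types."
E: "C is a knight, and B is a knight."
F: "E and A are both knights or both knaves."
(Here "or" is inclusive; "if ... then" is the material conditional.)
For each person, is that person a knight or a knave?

A (knight): "if F is a knave then C is a knight" — true. ✓
B is a knave, and the claim "exactly one of E and B is a knight" is indeed false.
C is a knight, so "B and A are not the same type, and also A is a knight" must be true — and it is.
D (knight): "C is a knight, or else F and B are different types" — true. ✓
Since E is a knave, "C is a knight, and B is a knight" needs to be false, which holds.
As a knave, F's statement "E and A are both knights or both knaves" should be false; it is.

A is a knight, B is a knave, C is a knight, D is a knight, E is a knave, and F is a knave.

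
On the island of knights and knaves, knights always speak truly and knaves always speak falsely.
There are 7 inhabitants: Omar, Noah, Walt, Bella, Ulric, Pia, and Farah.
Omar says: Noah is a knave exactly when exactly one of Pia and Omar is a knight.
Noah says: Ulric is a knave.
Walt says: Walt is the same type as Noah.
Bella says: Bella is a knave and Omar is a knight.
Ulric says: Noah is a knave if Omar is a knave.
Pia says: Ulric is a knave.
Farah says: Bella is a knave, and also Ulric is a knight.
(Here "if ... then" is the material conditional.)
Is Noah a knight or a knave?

Consistent assignments: {Omar=knave, Noah=knight, Walt=knight, Bella=knave, Ulric=knave, Pia=knight, Farah=knave}; {Omar=knave, Noah=knight, Walt=knave, Bella=knave, Ulric=knave, Pia=knight, Farah=knave}
In every consistent assignment, Noah is a knight.

Noah is a knight.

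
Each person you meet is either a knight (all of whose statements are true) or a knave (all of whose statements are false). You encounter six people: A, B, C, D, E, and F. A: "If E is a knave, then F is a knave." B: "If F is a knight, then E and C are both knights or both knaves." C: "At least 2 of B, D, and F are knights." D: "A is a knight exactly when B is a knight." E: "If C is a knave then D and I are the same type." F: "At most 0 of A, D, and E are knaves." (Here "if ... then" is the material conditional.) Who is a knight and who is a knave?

A is a knight, B is a knight, C is a knight, D is a knight, E is a knight, and F is a knight.

As a knight, A's statement "if E is a knave, then F is a knave" should be True; it is.
B is a knight, and the claim "if F is a knight, then E and C are both knights or both knaves" is indeed True.
C is a knight, so "at least 2 of B, D, and F are knights" must be True — and it is.
D is a knight, so "A is a knight exactly when B is a knight" must be True — and it is.
E is a knight, and the claim "if C is a knave then D and I are the same type" is indeed True.
As a knight, F's statement "at most 0 of A, D, and E are knaves" should be True; it is.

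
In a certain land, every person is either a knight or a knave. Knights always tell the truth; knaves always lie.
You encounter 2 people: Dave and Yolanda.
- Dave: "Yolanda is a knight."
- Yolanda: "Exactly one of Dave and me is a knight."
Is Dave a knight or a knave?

Dave is a knave.

Consistent assignments: {Dave=knave, Yolanda=knave}
In every consistent assignment, Dave is a knave.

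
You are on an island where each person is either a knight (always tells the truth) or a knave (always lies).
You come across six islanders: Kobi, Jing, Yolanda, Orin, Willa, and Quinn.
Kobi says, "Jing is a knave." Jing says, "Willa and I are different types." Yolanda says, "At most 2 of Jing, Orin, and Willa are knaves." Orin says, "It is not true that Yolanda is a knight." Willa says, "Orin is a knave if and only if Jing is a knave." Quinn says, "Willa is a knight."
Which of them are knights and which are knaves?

Kobi is a knave, so "Jing is a knave" must be False — and it is.
Jing is a knight; "Willa and I are different types" is true, as required.
Since Yolanda is a knight, "at most 2 of Jing, Orin, and Willa are knaves" needs to be true, which holds.
Orin is a knave, so "it is not true that Yolanda is a knight" must be False — and it is.
Willa (knave): "Orin is a knave if and only if Jing is a knave" — False. ✓
Since Quinn is a knave, "Willa is a knight" needs to be False, which holds.

Knights: Jing and Yolanda. Knaves: Kobi, Orin, Willa, and Quinn.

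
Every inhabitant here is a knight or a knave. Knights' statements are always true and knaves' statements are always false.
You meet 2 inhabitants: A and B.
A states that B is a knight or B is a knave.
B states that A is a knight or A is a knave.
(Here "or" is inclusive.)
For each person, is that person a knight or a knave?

A is a knight and B is a knight.

As a knight, A's statement "B is a knight or B is a knave" should be True; it is.
As a knight, B's statement "A is a knight or A is a knave" should be True; it is.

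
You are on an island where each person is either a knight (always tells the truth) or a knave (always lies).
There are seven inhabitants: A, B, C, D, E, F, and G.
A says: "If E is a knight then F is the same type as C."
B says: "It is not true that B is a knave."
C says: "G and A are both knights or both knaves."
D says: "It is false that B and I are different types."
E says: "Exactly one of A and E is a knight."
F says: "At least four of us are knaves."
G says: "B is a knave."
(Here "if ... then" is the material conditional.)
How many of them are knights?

4

The unique consistent assignment is A=knave, B=knight, C=knight, D=knight, E=knight, F=knave, G=knave.
That has 4 knights.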